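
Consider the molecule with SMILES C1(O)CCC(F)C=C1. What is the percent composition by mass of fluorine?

16.36%

Atom tally by fragment:
  cyclohexene ring core → C:6 H:10
  (− 2 ring H displaced by substituents)
  + OH → O:1 H:1
  + F → F:1
Element totals:
  C: 6
  H: 9
  F: 1
  O: 1
Molecular formula: C6H9FO.
Molar mass = 116.135 g/mol.
Mass from F: 1 × 18.998 = 18.998 g/mol.
%F = 18.998 / 116.135 × 100 = 16.36%.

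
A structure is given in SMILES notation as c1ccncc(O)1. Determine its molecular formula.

Atom tally by fragment:
  pyridine ring core → C:5 H:5 N:1
  (− 1 ring H displaced by substituents)
  + OH → O:1 H:1
Element totals:
  C: 5
  H: 5
  N: 1
  O: 1

C5H5NO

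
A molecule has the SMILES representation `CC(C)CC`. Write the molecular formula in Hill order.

C5H12

Atom tally by fragment:
  CH3 → C:1 H:3
  CH(CH3) → C:2 H:4
  CH2 → C:1 H:2
  CH3 → C:1 H:3
Element totals:
  C: 5
  H: 12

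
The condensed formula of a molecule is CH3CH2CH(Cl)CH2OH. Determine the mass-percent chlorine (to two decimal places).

32.65%

Atom tally by fragment:
  CH3 → C:1 H:3
  CH2 → C:1 H:2
  CH(Cl) → C:1 H:1 Cl:1
  CH2OH → C:1 H:3 O:1
Element totals:
  C: 4
  H: 9
  Cl: 1
  O: 1
Molecular formula: C4H9ClO.
Molar mass = 108.565 g/mol.
Mass from Cl: 1 × 35.45 = 35.450 g/mol.
%Cl = 35.450 / 108.565 × 100 = 32.65%.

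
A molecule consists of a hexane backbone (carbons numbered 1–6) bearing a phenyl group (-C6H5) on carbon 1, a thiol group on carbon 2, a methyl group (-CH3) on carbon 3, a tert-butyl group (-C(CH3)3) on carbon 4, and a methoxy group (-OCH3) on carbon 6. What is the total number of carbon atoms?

Atom tally by fragment:
  C6H5CH2 → C:7 H:7
  CH(SH) → C:1 H:2 S:1
  CH(CH3) → C:2 H:4
  CH(C(CH3)3) → C:5 H:10
  CH2 → C:1 H:2
  CH2OCH3 → C:2 H:5 O:1
Element totals:
  C: 18
  H: 30
  O: 1
  S: 1

18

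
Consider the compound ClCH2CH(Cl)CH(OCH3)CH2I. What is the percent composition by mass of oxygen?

5.65%

Atom tally by fragment:
  ClCH2 → C:1 H:2 Cl:1
  CH(Cl) → C:1 H:1 Cl:1
  CH(OCH3) → C:2 H:4 O:1
  CH2I → C:1 H:2 I:1
Element totals:
  C: 5
  H: 9
  Cl: 2
  I: 1
  O: 1
Molecular formula: C5H9Cl2IO.
Molar mass = 282.930 g/mol.
Mass from O: 1 × 15.999 = 15.999 g/mol.
%O = 15.999 / 282.930 × 100 = 5.65%.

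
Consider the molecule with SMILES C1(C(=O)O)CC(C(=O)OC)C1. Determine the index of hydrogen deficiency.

Atom tally by fragment:
  cyclobutane ring core → C:4 H:8
  (− 2 ring H displaced by substituents)
  + COOH → C:1 H:1 O:2
  + COOCH3 → C:2 H:3 O:2
Element totals:
  C: 7
  H: 10
  O: 4
Molecular formula: C7H10O4.
DoU = (2C + 2 + N − H − X) / 2 = (2·7 + 2 + 0 − 10 − 0) / 2 = 3.

3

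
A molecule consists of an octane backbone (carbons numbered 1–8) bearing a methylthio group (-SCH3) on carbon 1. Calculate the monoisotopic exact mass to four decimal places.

Atom tally by fragment:
  CH3SCH2 → C:2 H:5 S:1
  CH2 → C:1 H:2
  CH2 → C:1 H:2
  CH2 → C:1 H:2
  CH2 → C:1 H:2
  CH2 → C:1 H:2
  CH2 → C:1 H:2
  CH3 → C:1 H:3
Element totals:
  C: 9
  H: 20
  S: 1
Molecular formula: C9H20S.
  M = 9(12.0) + 20(1.007825) + 31.972071
    = 108.000000 + 20.156500 + 31.972071 = 160.128571

160.1286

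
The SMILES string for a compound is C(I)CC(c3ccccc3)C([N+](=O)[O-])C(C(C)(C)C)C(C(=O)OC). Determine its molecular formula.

C18H26INO4

Atom tally by fragment:
  ICH2 → C:1 H:2 I:1
  CH2 → C:1 H:2
  CH(C6H5) → C:7 H:6
  CH(NO2) → C:1 H:1 N:1 O:2
  CH(C(CH3)3) → C:5 H:10
  CH2COOCH3 → C:3 H:5 O:2
Element totals:
  C: 18
  H: 26
  I: 1
  N: 1
  O: 4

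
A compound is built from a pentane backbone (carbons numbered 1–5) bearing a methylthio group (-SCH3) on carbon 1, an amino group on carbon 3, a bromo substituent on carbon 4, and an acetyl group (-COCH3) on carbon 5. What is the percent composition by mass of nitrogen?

5.51%

Atom tally by fragment:
  CH3SCH2 → C:2 H:5 S:1
  CH2 → C:1 H:2
  CH(NH2) → C:1 H:3 N:1
  CH(Br) → C:1 H:1 Br:1
  CH2COCH3 → C:3 H:5 O:1
Element totals:
  C: 8
  H: 16
  Br: 1
  N: 1
  O: 1
  S: 1
Molecular formula: C8H16BrNOS.
Molar mass = 254.186 g/mol.
Mass from N: 1 × 14.007 = 14.007 g/mol.
%N = 14.007 / 254.186 × 100 = 5.51%.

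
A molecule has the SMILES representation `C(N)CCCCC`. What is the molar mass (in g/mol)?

Atom tally by fragment:
  H2NCH2 → C:1 H:4 N:1
  CH2 → C:1 H:2
  CH2 → C:1 H:2
  CH2 → C:1 H:2
  CH2 → C:1 H:2
  CH3 → C:1 H:3
Element totals:
  C: 6
  H: 15
  N: 1
Molecular formula: C6H15N.
  M = 6(12.011) + 15(1.008) + 14.007
    = 72.066 + 15.120 + 14.007 = 101.193

101.19 g/mol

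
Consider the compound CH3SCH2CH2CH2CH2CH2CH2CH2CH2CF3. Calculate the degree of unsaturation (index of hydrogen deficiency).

0

Element totals:
  C: 10
  H: 19
  F: 3
  S: 1
Molecular formula: C10H19F3S.
DoU = (2C + 2 + N − H − X) / 2 = (2·10 + 2 + 0 − 19 − 3) / 2 = 0.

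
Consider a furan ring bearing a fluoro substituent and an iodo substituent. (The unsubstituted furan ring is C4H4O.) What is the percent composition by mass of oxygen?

7.55%

Atom tally by fragment:
  furan ring core → C:4 H:4 O:1
  (− 2 ring H displaced by substituents)
  + F → F:1
  + I → I:1
Element totals:
  C: 4
  H: 2
  F: 1
  I: 1
  O: 1
Molecular formula: C4H2FIO.
Molar mass = 211.961 g/mol.
Mass from O: 1 × 15.999 = 15.999 g/mol.
%O = 15.999 / 211.961 × 100 = 7.55%.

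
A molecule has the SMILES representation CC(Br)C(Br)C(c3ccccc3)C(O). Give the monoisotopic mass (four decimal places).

Atom tally by fragment:
  CH3 → C:1 H:3
  CH(Br) → C:1 H:1 Br:1
  CH(Br) → C:1 H:1 Br:1
  CH(C6H5) → C:7 H:6
  CH2OH → C:1 H:3 O:1
Element totals:
  C: 11
  H: 14
  Br: 2
  O: 1
Molecular formula: C11H14Br2O.
  M = 11(12.0) + 14(1.007825) + 2(78.918338) + 15.994915
    = 132.000000 + 14.109550 + 157.836676 + 15.994915 = 319.941141

319.9411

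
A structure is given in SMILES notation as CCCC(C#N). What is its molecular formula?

Atom tally by fragment:
  CH3 → C:1 H:3
  CH2 → C:1 H:2
  CH2 → C:1 H:2
  CH2CN → C:2 H:2 N:1
Element totals:
  C: 5
  H: 9
  N: 1

C5H9N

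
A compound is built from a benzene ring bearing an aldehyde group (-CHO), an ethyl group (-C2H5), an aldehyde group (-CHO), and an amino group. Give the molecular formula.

C10H11NO2

Atom tally by fragment:
  benzene ring core → C:6 H:6
  (− 4 ring H displaced by substituents)
  + CHO → C:1 H:1 O:1
  + C2H5 → C:2 H:5
  + CHO → C:1 H:1 O:1
  + NH2 → N:1 H:2
Element totals:
  C: 10
  H: 11
  N: 1
  O: 2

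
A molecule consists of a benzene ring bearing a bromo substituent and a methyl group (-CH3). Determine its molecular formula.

Atom tally by fragment:
  benzene ring core → C:6 H:6
  (− 2 ring H displaced by substituents)
  + Br → Br:1
  + CH3 → C:1 H:3
Element totals:
  C: 7
  H: 7
  Br: 1

C7H7Br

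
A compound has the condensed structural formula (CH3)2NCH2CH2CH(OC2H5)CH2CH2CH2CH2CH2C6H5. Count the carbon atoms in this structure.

Element totals:
  C: 18
  H: 31
  N: 1
  O: 1

18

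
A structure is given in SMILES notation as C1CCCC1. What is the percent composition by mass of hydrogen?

14.37%

Atom tally by fragment:
  cyclopentane ring core → C:5 H:10
Element totals:
  C: 5
  H: 10
Molecular formula: C5H10.
Molar mass = 70.135 g/mol.
Mass from H: 10 × 1.008 = 10.080 g/mol.
%H = 10.080 / 70.135 × 100 = 14.37%.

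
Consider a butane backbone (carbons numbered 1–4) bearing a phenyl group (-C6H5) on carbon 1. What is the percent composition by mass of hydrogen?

Atom tally by fragment:
  C6H5CH2 → C:7 H:7
  CH2 → C:1 H:2
  CH2 → C:1 H:2
  CH3 → C:1 H:3
Element totals:
  C: 10
  H: 14
Molecular formula: C10H14.
Molar mass = 134.222 g/mol.
Mass from H: 14 × 1.008 = 14.112 g/mol.
%H = 14.112 / 134.222 × 100 = 10.51%.

10.51%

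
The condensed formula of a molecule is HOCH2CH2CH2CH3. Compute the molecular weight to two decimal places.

74.12 g/mol

Atom tally by fragment:
  HOCH2 → C:1 H:3 O:1
  CH2 → C:1 H:2
  CH2 → C:1 H:2
  CH3 → C:1 H:3
Element totals:
  C: 4
  H: 10
  O: 1
Molecular formula: C4H10O.
  M = 4(12.011) + 10(1.008) + 15.999
    = 48.044 + 10.080 + 15.999 = 74.123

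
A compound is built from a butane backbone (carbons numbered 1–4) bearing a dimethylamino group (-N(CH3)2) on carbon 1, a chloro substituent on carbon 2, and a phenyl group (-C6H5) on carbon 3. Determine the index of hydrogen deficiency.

Atom tally by fragment:
  (CH3)2NCH2 → C:3 H:8 N:1
  CH(Cl) → C:1 H:1 Cl:1
  CH(C6H5) → C:7 H:6
  CH3 → C:1 H:3
Element totals:
  C: 12
  H: 18
  Cl: 1
  N: 1
Molecular formula: C12H18ClN.
DoU = (2C + 2 + N − H − X) / 2 = (2·12 + 2 + 1 − 18 − 1) / 2 = 4.

4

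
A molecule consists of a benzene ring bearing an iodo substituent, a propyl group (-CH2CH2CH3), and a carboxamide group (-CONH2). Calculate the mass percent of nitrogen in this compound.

Atom tally by fragment:
  benzene ring core → C:6 H:6
  (− 3 ring H displaced by substituents)
  + I → I:1
  + CH2CH2CH3 → C:3 H:7
  + CONH2 → C:1 H:2 O:1 N:1
Element totals:
  C: 10
  H: 12
  I: 1
  N: 1
  O: 1
Molecular formula: C10H12INO.
Molar mass = 289.116 g/mol.
Mass from N: 1 × 14.007 = 14.007 g/mol.
%N = 14.007 / 289.116 × 100 = 4.84%.

4.84%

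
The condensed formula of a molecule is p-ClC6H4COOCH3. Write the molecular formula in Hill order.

Atom tally by fragment:
  benzene ring core → C:6 H:6
  (− 2 ring H displaced by substituents)
  + Cl → Cl:1
  + COOCH3 → C:2 H:3 O:2
Element totals:
  C: 8
  H: 7
  Cl: 1
  O: 2

C8H7ClO2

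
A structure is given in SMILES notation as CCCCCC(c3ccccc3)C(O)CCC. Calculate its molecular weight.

234.38 g/mol

Atom tally by fragment:
  CH3 → C:1 H:3
  CH2 → C:1 H:2
  CH2 → C:1 H:2
  CH2 → C:1 H:2
  CH2 → C:1 H:2
  CH(C6H5) → C:7 H:6
  CH(OH) → C:1 H:2 O:1
  CH2 → C:1 H:2
  CH2 → C:1 H:2
  CH3 → C:1 H:3
Element totals:
  C: 16
  H: 26
  O: 1
Molecular formula: C16H26O.
  M = 16(12.011) + 26(1.008) + 15.999
    = 192.176 + 26.208 + 15.999 = 234.383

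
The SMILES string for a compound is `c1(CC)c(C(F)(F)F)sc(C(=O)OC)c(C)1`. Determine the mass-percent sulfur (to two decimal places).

Atom tally by fragment:
  thiophene ring core → C:4 H:4 S:1
  (− 4 ring H displaced by substituents)
  + C2H5 → C:2 H:5
  + CF3 → C:1 F:3
  + COOCH3 → C:2 H:3 O:2
  + CH3 → C:1 H:3
Element totals:
  C: 10
  H: 11
  F: 3
  O: 2
  S: 1
Molecular formula: C10H11F3O2S.
Molar mass = 252.250 g/mol.
Mass from S: 1 × 32.06 = 32.060 g/mol.
%S = 32.060 / 252.250 × 100 = 12.71%.

12.71%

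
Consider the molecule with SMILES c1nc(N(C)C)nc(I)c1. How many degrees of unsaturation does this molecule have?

4

Atom tally by fragment:
  pyrimidine ring core → C:4 H:4 N:2
  (− 2 ring H displaced by substituents)
  + N(CH3)2 → N:1 C:2 H:6
  + I → I:1
Element totals:
  C: 6
  H: 8
  I: 1
  N: 3
Molecular formula: C6H8IN3.
DoU = (2C + 2 + N − H − X) / 2 = (2·6 + 2 + 3 − 8 − 1) / 2 = 4.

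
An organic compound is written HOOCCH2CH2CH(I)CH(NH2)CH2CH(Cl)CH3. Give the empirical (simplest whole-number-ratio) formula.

C8H15ClINO2

Element totals:
  C: 8
  H: 15
  Cl: 1
  I: 1
  N: 1
  O: 2
Molecular formula: C8H15ClINO2.
gcd of subscripts (8, 1, 15, 1, 1, 2) = 1, so the empirical formula equals the molecular formula.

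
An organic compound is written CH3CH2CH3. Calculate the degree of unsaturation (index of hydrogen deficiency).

Atom tally by fragment:
  CH3 → C:1 H:3
  CH2 → C:1 H:2
  CH3 → C:1 H:3
Element totals:
  C: 3
  H: 8
Molecular formula: C3H8.
DoU = (2C + 2 + N − H − X) / 2 = (2·3 + 2 + 0 − 8 − 0) / 2 = 0.

0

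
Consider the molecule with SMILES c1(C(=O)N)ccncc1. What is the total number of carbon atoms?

Atom tally by fragment:
  pyridine ring core → C:5 H:5 N:1
  (− 1 ring H displaced by substituents)
  + CONH2 → C:1 H:2 O:1 N:1
Element totals:
  C: 6
  H: 6
  N: 2
  O: 1

6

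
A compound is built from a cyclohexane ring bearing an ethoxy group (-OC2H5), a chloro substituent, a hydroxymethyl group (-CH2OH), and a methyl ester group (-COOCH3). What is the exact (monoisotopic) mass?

Atom tally by fragment:
  cyclohexane ring core → C:6 H:12
  (− 4 ring H displaced by substituents)
  + OC2H5 → C:2 H:5 O:1
  + Cl → Cl:1
  + CH2OH → C:1 H:3 O:1
  + COOCH3 → C:2 H:3 O:2
Element totals:
  C: 11
  H: 19
  Cl: 1
  O: 4
Molecular formula: C11H19ClO4.
  M = 11(12.0) + 19(1.007825) + 34.968853 + 4(15.994915)
    = 132.000000 + 19.148675 + 34.968853 + 63.979660 = 250.097188

250.0972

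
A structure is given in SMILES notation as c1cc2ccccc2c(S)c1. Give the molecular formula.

Atom tally by fragment:
  naphthalene ring system core → C:10 H:8
  (− 1 ring H displaced by substituents)
  + SH → S:1 H:1
Element totals:
  C: 10
  H: 8
  S: 1

C10H8S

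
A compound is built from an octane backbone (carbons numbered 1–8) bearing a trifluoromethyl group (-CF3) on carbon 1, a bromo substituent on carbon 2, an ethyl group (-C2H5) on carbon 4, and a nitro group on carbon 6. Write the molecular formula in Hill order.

Atom tally by fragment:
  F3CCH2 → C:2 H:2 F:3
  CH(Br) → C:1 H:1 Br:1
  CH2 → C:1 H:2
  CH(C2H5) → C:3 H:6
  CH2 → C:1 H:2
  CH(NO2) → C:1 H:1 N:1 O:2
  CH2 → C:1 H:2
  CH3 → C:1 H:3
Element totals:
  C: 11
  H: 19
  Br: 1
  F: 3
  N: 1
  O: 2

C11H19BrF3NO2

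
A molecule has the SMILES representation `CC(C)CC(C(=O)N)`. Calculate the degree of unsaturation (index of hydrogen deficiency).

Atom tally by fragment:
  CH3 → C:1 H:3
  CH(CH3) → C:2 H:4
  CH2 → C:1 H:2
  CH2CONH2 → C:2 H:4 O:1 N:1
Element totals:
  C: 6
  H: 13
  N: 1
  O: 1
Molecular formula: C6H13NO.
DoU = (2C + 2 + N − H − X) / 2 = (2·6 + 2 + 1 − 13 − 0) / 2 = 1.

1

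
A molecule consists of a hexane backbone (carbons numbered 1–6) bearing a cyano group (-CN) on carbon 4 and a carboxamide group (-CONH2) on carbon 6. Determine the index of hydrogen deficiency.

3

Atom tally by fragment:
  CH3 → C:1 H:3
  CH2 → C:1 H:2
  CH2 → C:1 H:2
  CH(CN) → C:2 H:1 N:1
  CH2 → C:1 H:2
  CH2CONH2 → C:2 H:4 O:1 N:1
Element totals:
  C: 8
  H: 14
  N: 2
  O: 1
Molecular formula: C8H14N2O.
DoU = (2C + 2 + N − H − X) / 2 = (2·8 + 2 + 2 − 14 − 0) / 2 = 3.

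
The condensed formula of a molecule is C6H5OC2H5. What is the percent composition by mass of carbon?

78.65%

Atom tally by fragment:
  benzene ring core → C:6 H:6
  (− 1 ring H displaced by substituents)
  + OC2H5 → C:2 H:5 O:1
Element totals:
  C: 8
  H: 10
  O: 1
Molecular formula: C8H10O.
Molar mass = 122.167 g/mol.
Mass from C: 8 × 12.011 = 96.088 g/mol.
%C = 96.088 / 122.167 × 100 = 78.65%.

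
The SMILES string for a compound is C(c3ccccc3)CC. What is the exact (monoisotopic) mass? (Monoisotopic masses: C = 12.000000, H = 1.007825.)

120.0939

Atom tally by fragment:
  C6H5CH2 → C:7 H:7
  CH2 → C:1 H:2
  CH3 → C:1 H:3
Element totals:
  C: 9
  H: 12
Molecular formula: C9H12.
  M = 9(12.0) + 12(1.007825)
    = 108.000000 + 12.093900 = 120.093900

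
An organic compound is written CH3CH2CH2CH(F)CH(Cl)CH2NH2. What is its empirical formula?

Element totals:
  C: 6
  H: 13
  Cl: 1
  F: 1
  N: 1
Molecular formula: C6H13ClFN.
gcd of subscripts (6, 1, 1, 13, 1) = 1, so the empirical formula equals the molecular formula.

C6H13ClFN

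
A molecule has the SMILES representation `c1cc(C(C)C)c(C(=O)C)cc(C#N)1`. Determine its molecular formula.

Atom tally by fragment:
  benzene ring core → C:6 H:6
  (− 3 ring H displaced by substituents)
  + CH(CH3)2 → C:3 H:7
  + COCH3 → C:2 H:3 O:1
  + CN → C:1 N:1
Element totals:
  C: 12
  H: 13
  N: 1
  O: 1

C12H13NO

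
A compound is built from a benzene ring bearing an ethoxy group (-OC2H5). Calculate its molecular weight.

122.17 g/mol

Atom tally by fragment:
  benzene ring core → C:6 H:6
  (− 1 ring H displaced by substituents)
  + OC2H5 → C:2 H:5 O:1
Element totals:
  C: 8
  H: 10
  O: 1
Molecular formula: C8H10O.
  M = 8(12.011) + 10(1.008) + 15.999
    = 96.088 + 10.080 + 15.999 = 122.167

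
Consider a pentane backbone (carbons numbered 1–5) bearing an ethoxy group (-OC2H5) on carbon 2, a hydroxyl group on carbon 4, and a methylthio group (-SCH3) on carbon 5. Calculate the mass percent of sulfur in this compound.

17.98%

Atom tally by fragment:
  CH3 → C:1 H:3
  CH(OC2H5) → C:3 H:6 O:1
  CH2 → C:1 H:2
  CH(OH) → C:1 H:2 O:1
  CH2SCH3 → C:2 H:5 S:1
Element totals:
  C: 8
  H: 18
  O: 2
  S: 1
Molecular formula: C8H18O2S.
Molar mass = 178.290 g/mol.
Mass from S: 1 × 32.06 = 32.060 g/mol.
%S = 32.060 / 178.290 × 100 = 17.98%.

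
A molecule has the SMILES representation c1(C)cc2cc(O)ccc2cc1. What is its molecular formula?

C11H10O

Atom tally by fragment:
  naphthalene ring system core → C:10 H:8
  (− 2 ring H displaced by substituents)
  + CH3 → C:1 H:3
  + OH → O:1 H:1
Element totals:
  C: 11
  H: 10
  O: 1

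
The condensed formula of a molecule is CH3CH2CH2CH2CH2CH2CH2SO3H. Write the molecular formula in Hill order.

Atom tally by fragment:
  CH3 → C:1 H:3
  CH2 → C:1 H:2
  CH2 → C:1 H:2
  CH2 → C:1 H:2
  CH2 → C:1 H:2
  CH2 → C:1 H:2
  CH2SO3H → C:1 H:3 S:1 O:3
Element totals:
  C: 7
  H: 16
  O: 3
  S: 1

C7H16O3S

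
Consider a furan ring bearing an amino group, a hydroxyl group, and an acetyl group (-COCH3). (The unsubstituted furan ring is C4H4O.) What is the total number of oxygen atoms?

Atom tally by fragment:
  furan ring core → C:4 H:4 O:1
  (− 3 ring H displaced by substituents)
  + NH2 → N:1 H:2
  + OH → O:1 H:1
  + COCH3 → C:2 H:3 O:1
Element totals:
  C: 6
  H: 7
  N: 1
  O: 3

3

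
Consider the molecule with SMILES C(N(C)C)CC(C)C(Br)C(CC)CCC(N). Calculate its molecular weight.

293.29 g/mol

Atom tally by fragment:
  (CH3)2NCH2 → C:3 H:8 N:1
  CH2 → C:1 H:2
  CH(CH3) → C:2 H:4
  CH(Br) → C:1 H:1 Br:1
  CH(C2H5) → C:3 H:6
  CH2 → C:1 H:2
  CH2 → C:1 H:2
  CH2NH2 → C:1 H:4 N:1
Element totals:
  C: 13
  H: 29
  Br: 1
  N: 2
Molecular formula: C13H29BrN2.
  M = 13(12.011) + 29(1.008) + 79.904 + 2(14.007)
    = 156.143 + 29.232 + 79.904 + 28.014 = 293.293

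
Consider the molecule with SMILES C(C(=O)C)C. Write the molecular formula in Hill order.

C4H8O

Atom tally by fragment:
  CH3COCH2 → C:3 H:5 O:1
  CH3 → C:1 H:3
Element totals:
  C: 4
  H: 8
  O: 1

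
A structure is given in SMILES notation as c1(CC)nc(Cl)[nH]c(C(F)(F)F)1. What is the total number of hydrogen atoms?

6

Atom tally by fragment:
  imidazole ring core → C:3 H:4 N:2
  (− 3 ring H displaced by substituents)
  + C2H5 → C:2 H:5
  + Cl → Cl:1
  + CF3 → C:1 F:3
Element totals:
  C: 6
  H: 6
  Cl: 1
  F: 3
  N: 2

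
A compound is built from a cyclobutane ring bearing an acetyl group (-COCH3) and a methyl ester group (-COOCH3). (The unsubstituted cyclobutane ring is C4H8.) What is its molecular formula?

Atom tally by fragment:
  cyclobutane ring core → C:4 H:8
  (− 2 ring H displaced by substituents)
  + COCH3 → C:2 H:3 O:1
  + COOCH3 → C:2 H:3 O:2
Element totals:
  C: 8
  H: 12
  O: 3

C8H12O3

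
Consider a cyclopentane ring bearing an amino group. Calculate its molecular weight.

85.15 g/mol

Atom tally by fragment:
  cyclopentane ring core → C:5 H:10
  (− 1 ring H displaced by substituents)
  + NH2 → N:1 H:2
Element totals:
  C: 5
  H: 11
  N: 1
Molecular formula: C5H11N.
  M = 5(12.011) + 11(1.008) + 14.007
    = 60.055 + 11.088 + 14.007 = 85.150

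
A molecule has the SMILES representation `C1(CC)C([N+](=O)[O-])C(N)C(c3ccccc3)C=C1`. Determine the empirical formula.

Atom tally by fragment:
  cyclohexene ring core → C:6 H:10
  (− 4 ring H displaced by substituents)
  + C2H5 → C:2 H:5
  + NO2 → N:1 O:2
  + NH2 → N:1 H:2
  + C6H5 → C:6 H:5
Element totals:
  C: 14
  H: 18
  N: 2
  O: 2
Molecular formula: C14H18N2O2.
gcd of subscripts = 2; dividing each by 2:
  C: 14/2 = 7
  H: 18/2 = 9
  N: 2/2 = 1
  O: 2/2 = 1

C7H9NO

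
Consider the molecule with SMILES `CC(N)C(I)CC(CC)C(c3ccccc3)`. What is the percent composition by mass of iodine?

38.31%

Atom tally by fragment:
  CH3 → C:1 H:3
  CH(NH2) → C:1 H:3 N:1
  CH(I) → C:1 H:1 I:1
  CH2 → C:1 H:2
  CH(C2H5) → C:3 H:6
  CH2C6H5 → C:7 H:7
Element totals:
  C: 14
  H: 22
  I: 1
  N: 1
Molecular formula: C14H22IN.
Molar mass = 331.241 g/mol.
Mass from I: 1 × 126.904 = 126.904 g/mol.
%I = 126.904 / 331.241 × 100 = 38.31%.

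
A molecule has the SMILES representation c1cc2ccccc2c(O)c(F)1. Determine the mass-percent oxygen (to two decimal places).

Atom tally by fragment:
  naphthalene ring system core → C:10 H:8
  (− 2 ring H displaced by substituents)
  + OH → O:1 H:1
  + F → F:1
Element totals:
  C: 10
  H: 7
  F: 1
  O: 1
Molecular formula: C10H7FO.
Molar mass = 162.163 g/mol.
Mass from O: 1 × 15.999 = 15.999 g/mol.
%O = 15.999 / 162.163 × 100 = 9.87%.

9.87%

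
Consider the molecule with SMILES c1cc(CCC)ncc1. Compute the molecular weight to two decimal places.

Atom tally by fragment:
  pyridine ring core → C:5 H:5 N:1
  (− 1 ring H displaced by substituents)
  + CH2CH2CH3 → C:3 H:7
Element totals:
  C: 8
  H: 11
  N: 1
Molecular formula: C8H11N.
  M = 8(12.011) + 11(1.008) + 14.007
    = 96.088 + 11.088 + 14.007 = 121.183

121.18 g/mol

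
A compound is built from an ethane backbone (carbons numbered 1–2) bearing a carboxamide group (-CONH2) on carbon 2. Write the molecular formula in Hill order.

Atom tally by fragment:
  CH3 → C:1 H:3
  CH2CONH2 → C:2 H:4 O:1 N:1
Element totals:
  C: 3
  H: 7
  N: 1
  O: 1

C3H7NO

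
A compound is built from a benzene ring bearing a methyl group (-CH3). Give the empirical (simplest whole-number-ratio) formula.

C7H8

Atom tally by fragment:
  benzene ring core → C:6 H:6
  (− 1 ring H displaced by substituents)
  + CH3 → C:1 H:3
Element totals:
  C: 7
  H: 8
Molecular formula: C7H8.
gcd of subscripts (7, 8) = 1, so the empirical formula equals the molecular formula.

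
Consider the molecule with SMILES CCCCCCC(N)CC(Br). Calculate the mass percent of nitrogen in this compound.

6.30%

Atom tally by fragment:
  CH3 → C:1 H:3
  CH2 → C:1 H:2
  CH2 → C:1 H:2
  CH2 → C:1 H:2
  CH2 → C:1 H:2
  CH2 → C:1 H:2
  CH(NH2) → C:1 H:3 N:1
  CH2 → C:1 H:2
  CH2Br → C:1 H:2 Br:1
Element totals:
  C: 9
  H: 20
  Br: 1
  N: 1
Molecular formula: C9H20BrN.
Molar mass = 222.170 g/mol.
Mass from N: 1 × 14.007 = 14.007 g/mol.
%N = 14.007 / 222.170 × 100 = 6.30%.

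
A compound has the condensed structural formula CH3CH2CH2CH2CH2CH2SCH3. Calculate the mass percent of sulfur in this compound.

24.24%

Element totals:
  C: 7
  H: 16
  S: 1
Molecular formula: C7H16S.
Molar mass = 132.265 g/mol.
Mass from S: 1 × 32.06 = 32.060 g/mol.
%S = 32.060 / 132.265 × 100 = 24.24%.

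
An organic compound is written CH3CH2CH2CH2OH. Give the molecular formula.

C4H10O

Atom tally by fragment:
  CH3 → C:1 H:3
  CH2 → C:1 H:2
  CH2 → C:1 H:2
  CH2OH → C:1 H:3 O:1
Element totals:
  C: 4
  H: 10
  O: 1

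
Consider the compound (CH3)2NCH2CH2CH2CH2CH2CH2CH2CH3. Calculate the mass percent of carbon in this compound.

76.36%

Atom tally by fragment:
  (CH3)2NCH2 → C:3 H:8 N:1
  CH2 → C:1 H:2
  CH2 → C:1 H:2
  CH2 → C:1 H:2
  CH2 → C:1 H:2
  CH2 → C:1 H:2
  CH2 → C:1 H:2
  CH3 → C:1 H:3
Element totals:
  C: 10
  H: 23
  N: 1
Molecular formula: C10H23N.
Molar mass = 157.301 g/mol.
Mass from C: 10 × 12.011 = 120.110 g/mol.
%C = 120.110 / 157.301 × 100 = 76.36%.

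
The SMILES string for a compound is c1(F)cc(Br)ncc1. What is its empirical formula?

Atom tally by fragment:
  pyridine ring core → C:5 H:5 N:1
  (− 2 ring H displaced by substituents)
  + F → F:1
  + Br → Br:1
Element totals:
  C: 5
  H: 3
  Br: 1
  F: 1
  N: 1
Molecular formula: C5H3BrFN.
gcd of subscripts (1, 5, 1, 3, 1) = 1, so the empirical formula equals the molecular formula.

C5H3BrFN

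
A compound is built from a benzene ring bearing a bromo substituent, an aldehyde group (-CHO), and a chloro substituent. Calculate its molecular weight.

Atom tally by fragment:
  benzene ring core → C:6 H:6
  (− 3 ring H displaced by substituents)
  + Br → Br:1
  + CHO → C:1 H:1 O:1
  + Cl → Cl:1
Element totals:
  C: 7
  H: 4
  Br: 1
  Cl: 1
  O: 1
Molecular formula: C7H4BrClO.
  M = 7(12.011) + 4(1.008) + 79.904 + 35.45 + 15.999
    = 84.077 + 4.032 + 79.904 + 35.450 + 15.999 = 219.462

219.46 g/mol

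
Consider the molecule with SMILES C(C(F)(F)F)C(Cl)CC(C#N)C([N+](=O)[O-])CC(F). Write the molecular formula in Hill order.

C9H11ClF4N2O2

Atom tally by fragment:
  F3CCH2 → C:2 H:2 F:3
  CH(Cl) → C:1 H:1 Cl:1
  CH2 → C:1 H:2
  CH(CN) → C:2 H:1 N:1
  CH(NO2) → C:1 H:1 N:1 O:2
  CH2 → C:1 H:2
  CH2F → C:1 H:2 F:1
Element totals:
  C: 9
  H: 11
  Cl: 1
  F: 4
  N: 2
  O: 2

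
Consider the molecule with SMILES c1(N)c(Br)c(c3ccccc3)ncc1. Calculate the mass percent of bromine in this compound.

32.08%

Atom tally by fragment:
  pyridine ring core → C:5 H:5 N:1
  (− 3 ring H displaced by substituents)
  + NH2 → N:1 H:2
  + Br → Br:1
  + C6H5 → C:6 H:5
Element totals:
  C: 11
  H: 9
  Br: 1
  N: 2
Molecular formula: C11H9BrN2.
Molar mass = 249.111 g/mol.
Mass from Br: 1 × 79.904 = 79.904 g/mol.
%Br = 79.904 / 249.111 × 100 = 32.08%.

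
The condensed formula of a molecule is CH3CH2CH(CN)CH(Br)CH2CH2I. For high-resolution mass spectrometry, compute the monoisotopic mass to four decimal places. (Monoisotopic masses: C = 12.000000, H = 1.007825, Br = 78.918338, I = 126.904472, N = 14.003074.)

314.9120

Atom tally by fragment:
  CH3 → C:1 H:3
  CH2 → C:1 H:2
  CH(CN) → C:2 H:1 N:1
  CH(Br) → C:1 H:1 Br:1
  CH2 → C:1 H:2
  CH2I → C:1 H:2 I:1
Element totals:
  C: 7
  H: 11
  Br: 1
  I: 1
  N: 1
Molecular formula: C7H11BrIN.
  M = 7(12.0) + 11(1.007825) + 78.918338 + 126.904472 + 14.003074
    = 84.000000 + 11.086075 + 78.918338 + 126.904472 + 14.003074 = 314.911959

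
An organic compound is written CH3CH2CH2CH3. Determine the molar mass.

58.12 g/mol

Element totals:
  C: 4
  H: 10
Molecular formula: C4H10.
  M = 4(12.011) + 10(1.008)
    = 48.044 + 10.080 = 58.124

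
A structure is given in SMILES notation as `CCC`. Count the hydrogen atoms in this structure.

Atom tally by fragment:
  CH3 → C:1 H:3
  CH2 → C:1 H:2
  CH3 → C:1 H:3
Element totals:
  C: 3
  H: 8

8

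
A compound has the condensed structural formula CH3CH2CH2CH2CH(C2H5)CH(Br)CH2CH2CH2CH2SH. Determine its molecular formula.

C12H25BrS

Element totals:
  C: 12
  H: 25
  Br: 1
  S: 1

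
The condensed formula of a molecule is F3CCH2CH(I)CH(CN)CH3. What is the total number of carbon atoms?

Element totals:
  C: 6
  H: 7
  F: 3
  I: 1
  N: 1

6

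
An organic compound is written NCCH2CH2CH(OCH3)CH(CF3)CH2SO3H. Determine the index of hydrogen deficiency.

2

Atom tally by fragment:
  NCCH2 → C:2 H:2 N:1
  CH2 → C:1 H:2
  CH(OCH3) → C:2 H:4 O:1
  CH(CF3) → C:2 H:1 F:3
  CH2SO3H → C:1 H:3 S:1 O:3
Element totals:
  C: 8
  H: 12
  F: 3
  N: 1
  O: 4
  S: 1
Molecular formula: C8H12F3NO4S.
DoU = (2C + 2 + N − H − X) / 2 = (2·8 + 2 + 1 − 12 − 3) / 2 = 2.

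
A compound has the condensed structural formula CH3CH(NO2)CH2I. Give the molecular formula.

C3H6INO2

Atom tally by fragment:
  CH3 → C:1 H:3
  CH(NO2) → C:1 H:1 N:1 O:2
  CH2I → C:1 H:2 I:1
Element totals:
  C: 3
  H: 6
  I: 1
  N: 1
  O: 2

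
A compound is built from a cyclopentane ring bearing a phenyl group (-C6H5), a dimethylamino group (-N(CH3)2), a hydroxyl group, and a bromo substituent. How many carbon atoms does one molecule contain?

Atom tally by fragment:
  cyclopentane ring core → C:5 H:10
  (− 4 ring H displaced by substituents)
  + C6H5 → C:6 H:5
  + N(CH3)2 → N:1 C:2 H:6
  + OH → O:1 H:1
  + Br → Br:1
Element totals:
  C: 13
  H: 18
  Br: 1
  N: 1
  O: 1

13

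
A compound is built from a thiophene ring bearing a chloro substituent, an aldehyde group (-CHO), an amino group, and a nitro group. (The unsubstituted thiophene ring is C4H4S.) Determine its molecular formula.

Atom tally by fragment:
  thiophene ring core → C:4 H:4 S:1
  (− 4 ring H displaced by substituents)
  + Cl → Cl:1
  + CHO → C:1 H:1 O:1
  + NH2 → N:1 H:2
  + NO2 → N:1 O:2
Element totals:
  C: 5
  H: 3
  Cl: 1
  N: 2
  O: 3
  S: 1

C5H3ClN2O3S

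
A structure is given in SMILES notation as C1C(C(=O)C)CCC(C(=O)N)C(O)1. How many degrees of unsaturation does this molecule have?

3

Atom tally by fragment:
  cyclohexane ring core → C:6 H:12
  (− 3 ring H displaced by substituents)
  + COCH3 → C:2 H:3 O:1
  + CONH2 → C:1 H:2 O:1 N:1
  + OH → O:1 H:1
Element totals:
  C: 9
  H: 15
  N: 1
  O: 3
Molecular formula: C9H15NO3.
DoU = (2C + 2 + N − H − X) / 2 = (2·9 + 2 + 1 − 15 − 0) / 2 = 3.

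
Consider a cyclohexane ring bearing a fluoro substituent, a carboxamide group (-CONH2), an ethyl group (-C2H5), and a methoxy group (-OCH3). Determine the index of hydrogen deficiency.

2

Atom tally by fragment:
  cyclohexane ring core → C:6 H:12
  (− 4 ring H displaced by substituents)
  + F → F:1
  + CONH2 → C:1 H:2 O:1 N:1
  + C2H5 → C:2 H:5
  + OCH3 → C:1 H:3 O:1
Element totals:
  C: 10
  H: 18
  F: 1
  N: 1
  O: 2
Molecular formula: C10H18FNO2.
DoU = (2C + 2 + N − H − X) / 2 = (2·10 + 2 + 1 − 18 − 1) / 2 = 2.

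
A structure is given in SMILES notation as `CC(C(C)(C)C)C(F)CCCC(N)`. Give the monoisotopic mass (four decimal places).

189.1893

Atom tally by fragment:
  CH3 → C:1 H:3
  CH(C(CH3)3) → C:5 H:10
  CH(F) → C:1 H:1 F:1
  CH2 → C:1 H:2
  CH2 → C:1 H:2
  CH2 → C:1 H:2
  CH2NH2 → C:1 H:4 N:1
Element totals:
  C: 11
  H: 24
  F: 1
  N: 1
Molecular formula: C11H24FN.
  M = 11(12.0) + 24(1.007825) + 18.998403 + 14.003074
    = 132.000000 + 24.187800 + 18.998403 + 14.003074 = 189.189277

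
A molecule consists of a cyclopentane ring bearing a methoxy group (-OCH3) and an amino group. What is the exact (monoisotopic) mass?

115.0997

Atom tally by fragment:
  cyclopentane ring core → C:5 H:10
  (− 2 ring H displaced by substituents)
  + OCH3 → C:1 H:3 O:1
  + NH2 → N:1 H:2
Element totals:
  C: 6
  H: 13
  N: 1
  O: 1
Molecular formula: C6H13NO.
  M = 6(12.0) + 13(1.007825) + 14.003074 + 15.994915
    = 72.000000 + 13.101725 + 14.003074 + 15.994915 = 115.099714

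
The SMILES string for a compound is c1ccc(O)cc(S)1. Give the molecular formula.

C6H6OS

Atom tally by fragment:
  benzene ring core → C:6 H:6
  (− 2 ring H displaced by substituents)
  + OH → O:1 H:1
  + SH → S:1 H:1
Element totals:
  C: 6
  H: 6
  O: 1
  S: 1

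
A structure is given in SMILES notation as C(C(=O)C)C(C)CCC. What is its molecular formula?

C8H16O

Atom tally by fragment:
  CH3COCH2 → C:3 H:5 O:1
  CH(CH3) → C:2 H:4
  CH2 → C:1 H:2
  CH2 → C:1 H:2
  CH3 → C:1 H:3
Element totals:
  C: 8
  H: 16
  O: 1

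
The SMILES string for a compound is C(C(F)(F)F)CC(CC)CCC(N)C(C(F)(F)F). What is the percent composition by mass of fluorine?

40.82%

Atom tally by fragment:
  F3CCH2 → C:2 H:2 F:3
  CH2 → C:1 H:2
  CH(C2H5) → C:3 H:6
  CH2 → C:1 H:2
  CH2 → C:1 H:2
  CH(NH2) → C:1 H:3 N:1
  CH2CF3 → C:2 H:2 F:3
Element totals:
  C: 11
  H: 19
  F: 6
  N: 1
Molecular formula: C11H19F6N.
Molar mass = 279.268 g/mol.
Mass from F: 6 × 18.998 = 113.988 g/mol.
%F = 113.988 / 279.268 × 100 = 40.82%.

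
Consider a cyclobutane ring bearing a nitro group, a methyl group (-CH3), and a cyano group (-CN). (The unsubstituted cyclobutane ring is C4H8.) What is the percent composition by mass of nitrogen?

Atom tally by fragment:
  cyclobutane ring core → C:4 H:8
  (− 3 ring H displaced by substituents)
  + NO2 → N:1 O:2
  + CH3 → C:1 H:3
  + CN → C:1 N:1
Element totals:
  C: 6
  H: 8
  N: 2
  O: 2
Molecular formula: C6H8N2O2.
Molar mass = 140.142 g/mol.
Mass from N: 2 × 14.007 = 28.014 g/mol.
%N = 28.014 / 140.142 × 100 = 19.99%.

19.99%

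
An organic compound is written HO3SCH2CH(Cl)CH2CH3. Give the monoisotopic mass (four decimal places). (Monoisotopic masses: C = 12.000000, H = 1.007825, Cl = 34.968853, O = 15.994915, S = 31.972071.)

Atom tally by fragment:
  HO3SCH2 → C:1 H:3 S:1 O:3
  CH(Cl) → C:1 H:1 Cl:1
  CH2 → C:1 H:2
  CH3 → C:1 H:3
Element totals:
  C: 4
  H: 9
  Cl: 1
  O: 3
  S: 1
Molecular formula: C4H9ClO3S.
  M = 4(12.0) + 9(1.007825) + 34.968853 + 3(15.994915) + 31.972071
    = 48.000000 + 9.070425 + 34.968853 + 47.984745 + 31.972071 = 171.996094

171.9961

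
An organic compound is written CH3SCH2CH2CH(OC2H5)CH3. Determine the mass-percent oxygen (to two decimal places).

Element totals:
  C: 7
  H: 16
  O: 1
  S: 1
Molecular formula: C7H16OS.
Molar mass = 148.264 g/mol.
Mass from O: 1 × 15.999 = 15.999 g/mol.
%O = 15.999 / 148.264 × 100 = 10.79%.

10.79%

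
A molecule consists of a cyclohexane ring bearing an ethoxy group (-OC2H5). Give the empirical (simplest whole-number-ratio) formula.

Atom tally by fragment:
  cyclohexane ring core → C:6 H:12
  (− 1 ring H displaced by substituents)
  + OC2H5 → C:2 H:5 O:1
Element totals:
  C: 8
  H: 16
  O: 1
Molecular formula: C8H16O.
gcd of subscripts (8, 16, 1) = 1, so the empirical formula equals the molecular formula.

C8H16O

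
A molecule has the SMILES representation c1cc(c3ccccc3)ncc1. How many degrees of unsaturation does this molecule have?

8

Atom tally by fragment:
  pyridine ring core → C:5 H:5 N:1
  (− 1 ring H displaced by substituents)
  + C6H5 → C:6 H:5
Element totals:
  C: 11
  H: 9
  N: 1
Molecular formula: C11H9N.
DoU = (2C + 2 + N − H − X) / 2 = (2·11 + 2 + 1 − 9 − 0) / 2 = 8.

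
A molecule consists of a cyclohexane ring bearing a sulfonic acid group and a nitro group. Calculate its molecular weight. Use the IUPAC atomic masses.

Atom tally by fragment:
  cyclohexane ring core → C:6 H:12
  (− 2 ring H displaced by substituents)
  + SO3H → S:1 O:3 H:1
  + NO2 → N:1 O:2
Element totals:
  C: 6
  H: 11
  N: 1
  O: 5
  S: 1
Molecular formula: C6H11NO5S.
  M = 6(12.011) + 11(1.008) + 14.007 + 5(15.999) + 32.06
    = 72.066 + 11.088 + 14.007 + 79.995 + 32.060 = 209.216

209.22 g/mol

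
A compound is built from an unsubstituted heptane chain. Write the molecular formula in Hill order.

C7H16

Atom tally by fragment:
  CH3 → C:1 H:3
  CH2 → C:1 H:2
  CH2 → C:1 H:2
  CH2 → C:1 H:2
  CH2 → C:1 H:2
  CH2 → C:1 H:2
  CH3 → C:1 H:3
Element totals:
  C: 7
  H: 16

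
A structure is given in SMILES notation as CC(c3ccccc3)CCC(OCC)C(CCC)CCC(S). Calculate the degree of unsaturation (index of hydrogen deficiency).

4

Atom tally by fragment:
  CH3 → C:1 H:3
  CH(C6H5) → C:7 H:6
  CH2 → C:1 H:2
  CH2 → C:1 H:2
  CH(OC2H5) → C:3 H:6 O:1
  CH(CH2CH2CH3) → C:4 H:8
  CH2 → C:1 H:2
  CH2 → C:1 H:2
  CH2SH → C:1 H:3 S:1
Element totals:
  C: 20
  H: 34
  O: 1
  S: 1
Molecular formula: C20H34OS.
DoU = (2C + 2 + N − H − X) / 2 = (2·20 + 2 + 0 − 34 − 0) / 2 = 4.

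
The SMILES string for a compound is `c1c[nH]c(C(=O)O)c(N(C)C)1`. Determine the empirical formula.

C7H10N2O2

Atom tally by fragment:
  pyrrole ring core → C:4 H:5 N:1
  (− 2 ring H displaced by substituents)
  + COOH → C:1 H:1 O:2
  + N(CH3)2 → N:1 C:2 H:6
Element totals:
  C: 7
  H: 10
  N: 2
  O: 2
Molecular formula: C7H10N2O2.
gcd of subscripts (7, 10, 2, 2) = 1, so the empirical formula equals the molecular formula.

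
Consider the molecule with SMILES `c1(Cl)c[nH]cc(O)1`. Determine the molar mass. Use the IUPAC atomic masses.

117.53 g/mol

Atom tally by fragment:
  pyrrole ring core → C:4 H:5 N:1
  (− 2 ring H displaced by substituents)
  + Cl → Cl:1
  + OH → O:1 H:1
Element totals:
  C: 4
  H: 4
  Cl: 1
  N: 1
  O: 1
Molecular formula: C4H4ClNO.
  M = 4(12.011) + 4(1.008) + 35.45 + 14.007 + 15.999
    = 48.044 + 4.032 + 35.450 + 14.007 + 15.999 = 117.532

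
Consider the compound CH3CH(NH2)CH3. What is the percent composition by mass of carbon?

60.96%

Atom tally by fragment:
  CH3 → C:1 H:3
  CH(NH2) → C:1 H:3 N:1
  CH3 → C:1 H:3
Element totals:
  C: 3
  H: 9
  N: 1
Molecular formula: C3H9N.
Molar mass = 59.112 g/mol.
Mass from C: 3 × 12.011 = 36.033 g/mol.
%C = 36.033 / 59.112 × 100 = 60.96%.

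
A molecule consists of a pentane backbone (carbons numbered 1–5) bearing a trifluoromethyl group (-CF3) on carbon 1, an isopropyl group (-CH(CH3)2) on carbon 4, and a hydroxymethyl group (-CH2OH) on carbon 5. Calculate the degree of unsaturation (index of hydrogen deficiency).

Atom tally by fragment:
  F3CCH2 → C:2 H:2 F:3
  CH2 → C:1 H:2
  CH2 → C:1 H:2
  CH(CH(CH3)2) → C:4 H:8
  CH2CH2OH → C:2 H:5 O:1
Element totals:
  C: 10
  H: 19
  F: 3
  O: 1
Molecular formula: C10H19F3O.
DoU = (2C + 2 + N − H − X) / 2 = (2·10 + 2 + 0 − 19 − 3) / 2 = 0.

0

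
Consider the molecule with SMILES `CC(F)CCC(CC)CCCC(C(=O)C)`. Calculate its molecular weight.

216.34 g/mol

Atom tally by fragment:
  CH3 → C:1 H:3
  CH(F) → C:1 H:1 F:1
  CH2 → C:1 H:2
  CH2 → C:1 H:2
  CH(C2H5) → C:3 H:6
  CH2 → C:1 H:2
  CH2 → C:1 H:2
  CH2 → C:1 H:2
  CH2COCH3 → C:3 H:5 O:1
Element totals:
  C: 13
  H: 25
  F: 1
  O: 1
Molecular formula: C13H25FO.
  M = 13(12.011) + 25(1.008) + 18.998 + 15.999
    = 156.143 + 25.200 + 18.998 + 15.999 = 216.340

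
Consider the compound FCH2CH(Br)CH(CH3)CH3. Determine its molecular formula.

Element totals:
  C: 5
  H: 10
  Br: 1
  F: 1

C5H10BrF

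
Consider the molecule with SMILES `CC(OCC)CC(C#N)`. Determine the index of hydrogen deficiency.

2

Atom tally by fragment:
  CH3 → C:1 H:3
  CH(OC2H5) → C:3 H:6 O:1
  CH2 → C:1 H:2
  CH2CN → C:2 H:2 N:1
Element totals:
  C: 7
  H: 13
  N: 1
  O: 1
Molecular formula: C7H13NO.
DoU = (2C + 2 + N − H − X) / 2 = (2·7 + 2 + 1 − 13 − 0) / 2 = 2.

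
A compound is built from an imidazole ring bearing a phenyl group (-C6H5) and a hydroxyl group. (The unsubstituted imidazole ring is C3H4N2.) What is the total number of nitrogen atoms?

2

Atom tally by fragment:
  imidazole ring core → C:3 H:4 N:2
  (− 2 ring H displaced by substituents)
  + C6H5 → C:6 H:5
  + OH → O:1 H:1
Element totals:
  C: 9
  H: 8
  N: 2
  O: 1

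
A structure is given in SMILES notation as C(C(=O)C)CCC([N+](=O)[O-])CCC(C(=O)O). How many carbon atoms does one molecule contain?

10

Atom tally by fragment:
  CH3COCH2 → C:3 H:5 O:1
  CH2 → C:1 H:2
  CH2 → C:1 H:2
  CH(NO2) → C:1 H:1 N:1 O:2
  CH2 → C:1 H:2
  CH2 → C:1 H:2
  CH2COOH → C:2 H:3 O:2
Element totals:
  C: 10
  H: 17
  N: 1
  O: 5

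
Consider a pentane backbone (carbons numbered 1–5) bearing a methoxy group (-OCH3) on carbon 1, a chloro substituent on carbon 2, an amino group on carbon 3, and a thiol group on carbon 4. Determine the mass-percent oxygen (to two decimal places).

8.71%

Atom tally by fragment:
  CH3OCH2 → C:2 H:5 O:1
  CH(Cl) → C:1 H:1 Cl:1
  CH(NH2) → C:1 H:3 N:1
  CH(SH) → C:1 H:2 S:1
  CH3 → C:1 H:3
Element totals:
  C: 6
  H: 14
  Cl: 1
  N: 1
  O: 1
  S: 1
Molecular formula: C6H14ClNOS.
Molar mass = 183.694 g/mol.
Mass from O: 1 × 15.999 = 15.999 g/mol.
%O = 15.999 / 183.694 × 100 = 8.71%.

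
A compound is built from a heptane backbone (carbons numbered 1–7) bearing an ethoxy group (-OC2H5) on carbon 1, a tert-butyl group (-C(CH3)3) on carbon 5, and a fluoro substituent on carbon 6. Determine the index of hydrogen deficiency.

Atom tally by fragment:
  C2H5OCH2 → C:3 H:7 O:1
  CH2 → C:1 H:2
  CH2 → C:1 H:2
  CH2 → C:1 H:2
  CH(C(CH3)3) → C:5 H:10
  CH(F) → C:1 H:1 F:1
  CH3 → C:1 H:3
Element totals:
  C: 13
  H: 27
  F: 1
  O: 1
Molecular formula: C13H27FO.
DoU = (2C + 2 + N − H − X) / 2 = (2·13 + 2 + 0 − 27 − 1) / 2 = 0.

0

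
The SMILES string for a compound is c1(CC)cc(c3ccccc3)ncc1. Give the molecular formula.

C13H13N

Atom tally by fragment:
  pyridine ring core → C:5 H:5 N:1
  (− 2 ring H displaced by substituents)
  + C2H5 → C:2 H:5
  + C6H5 → C:6 H:5
Element totals:
  C: 13
  H: 13
  N: 1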